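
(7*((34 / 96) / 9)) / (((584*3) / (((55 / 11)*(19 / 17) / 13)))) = 665 / 9839232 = 0.00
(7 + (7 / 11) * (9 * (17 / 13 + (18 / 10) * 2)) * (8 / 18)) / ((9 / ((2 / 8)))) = 1267 / 2340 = 0.54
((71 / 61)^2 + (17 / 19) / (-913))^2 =7635783446020900 / 4166468444986969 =1.83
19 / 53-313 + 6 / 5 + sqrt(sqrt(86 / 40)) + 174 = -36422 / 265 + sqrt(2) * 43^(1 / 4) * 5^(3 / 4) / 10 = -136.23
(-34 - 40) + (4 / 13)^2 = -73.91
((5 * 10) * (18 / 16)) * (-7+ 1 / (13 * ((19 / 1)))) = -97200 / 247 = -393.52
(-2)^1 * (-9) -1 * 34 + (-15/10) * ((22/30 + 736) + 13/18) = -67331/60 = -1122.18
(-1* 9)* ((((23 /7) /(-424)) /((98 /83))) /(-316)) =-17181 /91913024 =-0.00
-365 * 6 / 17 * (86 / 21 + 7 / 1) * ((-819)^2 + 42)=-958797330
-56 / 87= -0.64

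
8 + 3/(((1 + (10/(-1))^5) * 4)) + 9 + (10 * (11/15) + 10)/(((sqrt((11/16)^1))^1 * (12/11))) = 2266643/133332 + 52 * sqrt(11)/9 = 36.16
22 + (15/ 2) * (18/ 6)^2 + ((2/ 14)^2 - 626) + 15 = -51105/ 98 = -521.48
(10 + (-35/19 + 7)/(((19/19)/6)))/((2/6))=2334/19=122.84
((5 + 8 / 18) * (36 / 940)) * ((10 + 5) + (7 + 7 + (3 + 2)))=1666 / 235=7.09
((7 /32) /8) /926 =7 /237056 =0.00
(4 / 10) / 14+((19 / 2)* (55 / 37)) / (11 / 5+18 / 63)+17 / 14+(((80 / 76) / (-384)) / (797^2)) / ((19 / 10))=2862120940660501 / 413364187785360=6.92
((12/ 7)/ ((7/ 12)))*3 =432/ 49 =8.82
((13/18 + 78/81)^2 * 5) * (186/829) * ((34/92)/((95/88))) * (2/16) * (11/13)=0.12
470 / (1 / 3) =1410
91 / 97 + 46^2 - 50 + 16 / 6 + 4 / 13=2069.91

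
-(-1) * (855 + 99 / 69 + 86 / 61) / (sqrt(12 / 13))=892.87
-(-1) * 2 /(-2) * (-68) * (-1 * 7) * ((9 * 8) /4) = -8568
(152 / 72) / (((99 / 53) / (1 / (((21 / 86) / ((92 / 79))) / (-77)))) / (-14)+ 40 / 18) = 111543376 / 117433277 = 0.95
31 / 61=0.51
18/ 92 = 9/ 46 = 0.20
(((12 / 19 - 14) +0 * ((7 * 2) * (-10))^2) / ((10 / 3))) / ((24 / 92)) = -2921 / 190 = -15.37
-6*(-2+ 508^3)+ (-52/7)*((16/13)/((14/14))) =-5506053484/7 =-786579069.14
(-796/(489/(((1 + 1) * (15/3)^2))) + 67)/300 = -7037/146700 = -0.05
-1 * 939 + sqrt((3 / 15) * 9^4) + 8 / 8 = -938 + 81 * sqrt(5) / 5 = -901.78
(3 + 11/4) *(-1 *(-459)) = 10557/4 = 2639.25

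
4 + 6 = 10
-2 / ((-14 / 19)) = 19 / 7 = 2.71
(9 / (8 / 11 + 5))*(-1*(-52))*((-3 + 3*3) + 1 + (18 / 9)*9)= 14300 / 7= 2042.86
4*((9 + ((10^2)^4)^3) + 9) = 4000000000000000000000072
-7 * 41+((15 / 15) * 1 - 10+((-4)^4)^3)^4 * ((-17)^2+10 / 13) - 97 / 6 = 1790711086693113589821453496640555 / 78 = 22957834444783507561813510000000.00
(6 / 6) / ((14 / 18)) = 9 / 7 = 1.29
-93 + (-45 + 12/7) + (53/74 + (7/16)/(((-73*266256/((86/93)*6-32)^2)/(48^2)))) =-9111526314225/67191280646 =-135.61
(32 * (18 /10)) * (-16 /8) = -115.20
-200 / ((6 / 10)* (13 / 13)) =-1000 / 3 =-333.33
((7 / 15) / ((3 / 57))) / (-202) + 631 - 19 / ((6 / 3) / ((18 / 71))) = 135219457 / 215130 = 628.55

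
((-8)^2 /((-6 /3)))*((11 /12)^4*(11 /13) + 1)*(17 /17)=-430619 /8424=-51.12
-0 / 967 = 0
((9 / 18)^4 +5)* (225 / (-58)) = -19.64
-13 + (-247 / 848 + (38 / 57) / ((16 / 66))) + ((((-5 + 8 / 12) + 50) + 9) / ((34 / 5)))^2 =119298461 / 2205648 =54.09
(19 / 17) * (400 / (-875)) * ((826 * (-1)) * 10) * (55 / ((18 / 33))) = 21702560 / 51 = 425540.39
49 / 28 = 1.75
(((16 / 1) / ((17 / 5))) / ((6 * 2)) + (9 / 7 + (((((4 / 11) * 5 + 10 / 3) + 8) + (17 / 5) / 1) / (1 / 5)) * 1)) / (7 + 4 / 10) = 552630 / 48433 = 11.41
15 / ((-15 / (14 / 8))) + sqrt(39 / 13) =-7 / 4 + sqrt(3) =-0.02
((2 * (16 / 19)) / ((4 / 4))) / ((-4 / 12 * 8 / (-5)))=60 / 19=3.16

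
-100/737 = -0.14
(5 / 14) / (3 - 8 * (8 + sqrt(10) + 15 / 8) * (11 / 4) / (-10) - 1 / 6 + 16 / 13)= 156900900 / 10505229847 - 13384800 * sqrt(10) / 10505229847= 0.01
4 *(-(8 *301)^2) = -23193856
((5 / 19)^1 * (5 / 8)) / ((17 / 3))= 75 / 2584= 0.03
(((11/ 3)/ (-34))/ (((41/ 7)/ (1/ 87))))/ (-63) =11/ 3274506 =0.00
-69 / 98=-0.70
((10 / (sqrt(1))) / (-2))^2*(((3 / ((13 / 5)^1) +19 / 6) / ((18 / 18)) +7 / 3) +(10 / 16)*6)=13525 / 52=260.10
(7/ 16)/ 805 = 1/ 1840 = 0.00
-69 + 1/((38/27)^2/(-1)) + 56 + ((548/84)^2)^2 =504893047303/280830564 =1797.86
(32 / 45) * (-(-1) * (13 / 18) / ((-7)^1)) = -208 / 2835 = -0.07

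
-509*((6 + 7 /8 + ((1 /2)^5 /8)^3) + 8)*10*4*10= -3175664857525 /1048576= -3028550.01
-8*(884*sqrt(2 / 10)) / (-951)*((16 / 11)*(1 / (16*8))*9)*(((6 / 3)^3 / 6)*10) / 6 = 3536*sqrt(5) / 10461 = 0.76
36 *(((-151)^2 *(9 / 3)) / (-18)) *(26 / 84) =-296413 / 7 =-42344.71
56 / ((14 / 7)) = 28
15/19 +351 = 351.79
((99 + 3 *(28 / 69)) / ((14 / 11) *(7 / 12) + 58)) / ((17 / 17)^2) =152130 / 89171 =1.71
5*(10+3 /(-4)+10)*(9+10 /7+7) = 3355 /2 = 1677.50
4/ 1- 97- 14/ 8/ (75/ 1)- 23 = -34807/ 300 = -116.02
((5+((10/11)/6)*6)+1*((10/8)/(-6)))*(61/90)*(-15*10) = -459025/792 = -579.58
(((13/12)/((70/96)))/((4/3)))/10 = 39/350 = 0.11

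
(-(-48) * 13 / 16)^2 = 1521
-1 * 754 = -754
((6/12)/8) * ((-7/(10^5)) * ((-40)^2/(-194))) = 7/194000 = 0.00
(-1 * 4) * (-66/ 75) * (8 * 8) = 5632/ 25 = 225.28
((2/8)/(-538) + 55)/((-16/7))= -828513/34432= -24.06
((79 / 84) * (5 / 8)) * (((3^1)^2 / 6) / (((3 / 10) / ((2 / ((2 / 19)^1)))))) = 37525 / 672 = 55.84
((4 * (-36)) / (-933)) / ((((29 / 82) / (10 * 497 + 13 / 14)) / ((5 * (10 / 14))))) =7747.76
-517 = -517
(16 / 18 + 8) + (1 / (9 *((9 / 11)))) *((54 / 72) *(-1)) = 949 / 108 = 8.79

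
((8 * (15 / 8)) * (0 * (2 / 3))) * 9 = 0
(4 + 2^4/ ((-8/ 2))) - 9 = -9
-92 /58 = -46 /29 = -1.59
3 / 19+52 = 991 / 19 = 52.16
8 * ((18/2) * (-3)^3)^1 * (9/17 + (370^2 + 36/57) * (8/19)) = -687698711064/6137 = -112057798.77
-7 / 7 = -1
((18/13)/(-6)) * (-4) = 12/13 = 0.92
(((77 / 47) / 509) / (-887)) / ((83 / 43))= -3311 / 1761235183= -0.00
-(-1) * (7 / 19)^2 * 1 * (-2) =-98 / 361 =-0.27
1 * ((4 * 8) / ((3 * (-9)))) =-1.19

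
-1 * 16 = -16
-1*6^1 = -6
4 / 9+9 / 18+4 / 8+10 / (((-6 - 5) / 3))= -1.28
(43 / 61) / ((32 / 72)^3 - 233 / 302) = -9466794 / 9182269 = -1.03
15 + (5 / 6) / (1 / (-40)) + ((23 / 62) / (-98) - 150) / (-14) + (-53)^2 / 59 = 39.99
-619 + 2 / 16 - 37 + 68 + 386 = -1615 / 8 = -201.88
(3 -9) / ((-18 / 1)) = 1 / 3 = 0.33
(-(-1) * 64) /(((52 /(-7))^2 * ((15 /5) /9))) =588 /169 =3.48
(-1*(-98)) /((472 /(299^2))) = 4380649 /236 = 18562.07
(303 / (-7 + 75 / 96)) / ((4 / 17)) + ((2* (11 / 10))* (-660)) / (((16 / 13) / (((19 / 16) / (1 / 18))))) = -161901507 / 6368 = -25424.23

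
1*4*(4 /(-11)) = -16 /11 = -1.45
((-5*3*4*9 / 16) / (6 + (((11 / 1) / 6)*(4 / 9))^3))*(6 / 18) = -885735 / 514984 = -1.72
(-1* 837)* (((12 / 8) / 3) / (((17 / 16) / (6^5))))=-52068096 / 17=-3062829.18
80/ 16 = 5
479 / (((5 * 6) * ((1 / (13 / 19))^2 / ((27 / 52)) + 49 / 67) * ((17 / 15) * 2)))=11264643 / 7748396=1.45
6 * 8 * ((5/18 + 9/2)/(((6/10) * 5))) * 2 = 1376/9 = 152.89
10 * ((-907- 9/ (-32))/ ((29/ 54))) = -3917025/ 232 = -16883.73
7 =7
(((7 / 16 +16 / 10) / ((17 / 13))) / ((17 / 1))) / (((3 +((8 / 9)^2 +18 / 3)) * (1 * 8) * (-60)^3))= -489 / 90260480000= -0.00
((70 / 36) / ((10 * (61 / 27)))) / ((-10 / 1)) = -21 / 2440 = -0.01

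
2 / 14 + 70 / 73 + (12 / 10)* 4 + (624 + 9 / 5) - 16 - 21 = 1519463 / 2555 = 594.70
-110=-110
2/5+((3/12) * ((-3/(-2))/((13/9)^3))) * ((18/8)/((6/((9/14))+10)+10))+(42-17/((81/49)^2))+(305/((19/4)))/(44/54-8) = 10193525980236727/374048644020480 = 27.25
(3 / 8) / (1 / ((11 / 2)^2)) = 363 / 32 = 11.34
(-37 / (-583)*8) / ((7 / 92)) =27232 / 4081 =6.67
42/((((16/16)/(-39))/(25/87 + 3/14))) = -23829/29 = -821.69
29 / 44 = 0.66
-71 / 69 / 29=-71 / 2001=-0.04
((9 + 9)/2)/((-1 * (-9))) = 1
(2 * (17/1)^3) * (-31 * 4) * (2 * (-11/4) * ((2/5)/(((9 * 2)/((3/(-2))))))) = -223377.73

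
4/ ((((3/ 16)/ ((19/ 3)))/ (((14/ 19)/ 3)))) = 33.19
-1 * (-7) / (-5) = -7 / 5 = -1.40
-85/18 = -4.72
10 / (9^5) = 10 / 59049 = 0.00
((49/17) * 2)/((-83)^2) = 98/117113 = 0.00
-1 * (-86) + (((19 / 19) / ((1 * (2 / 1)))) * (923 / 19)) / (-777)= 2538313 / 29526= 85.97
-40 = -40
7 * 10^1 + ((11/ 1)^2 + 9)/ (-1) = -60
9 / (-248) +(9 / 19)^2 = 16839 / 89528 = 0.19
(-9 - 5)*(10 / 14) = -10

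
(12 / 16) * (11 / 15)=11 / 20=0.55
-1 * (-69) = 69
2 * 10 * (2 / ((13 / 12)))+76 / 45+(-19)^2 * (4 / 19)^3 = 466612 / 11115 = 41.98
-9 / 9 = -1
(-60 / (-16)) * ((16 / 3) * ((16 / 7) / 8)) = 40 / 7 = 5.71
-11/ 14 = -0.79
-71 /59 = -1.20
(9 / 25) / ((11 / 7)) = 63 / 275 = 0.23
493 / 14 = 35.21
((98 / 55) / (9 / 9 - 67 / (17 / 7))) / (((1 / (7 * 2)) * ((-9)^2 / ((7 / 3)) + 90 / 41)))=-0.03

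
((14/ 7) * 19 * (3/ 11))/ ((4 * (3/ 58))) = 50.09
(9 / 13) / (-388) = -9 / 5044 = -0.00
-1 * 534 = -534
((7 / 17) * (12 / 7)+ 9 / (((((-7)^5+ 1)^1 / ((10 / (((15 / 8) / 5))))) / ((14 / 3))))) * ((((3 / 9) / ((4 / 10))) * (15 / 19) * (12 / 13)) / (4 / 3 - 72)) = -3424350 / 623354147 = -0.01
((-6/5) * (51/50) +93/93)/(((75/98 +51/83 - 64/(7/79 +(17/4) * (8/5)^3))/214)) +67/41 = 372076903122517/16408145075375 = 22.68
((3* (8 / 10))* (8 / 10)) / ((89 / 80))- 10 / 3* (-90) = 134268 / 445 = 301.73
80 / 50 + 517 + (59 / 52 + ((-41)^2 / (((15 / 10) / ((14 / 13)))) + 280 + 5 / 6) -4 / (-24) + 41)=1597913 / 780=2048.61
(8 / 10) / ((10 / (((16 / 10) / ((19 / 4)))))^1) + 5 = 11939 / 2375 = 5.03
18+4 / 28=127 / 7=18.14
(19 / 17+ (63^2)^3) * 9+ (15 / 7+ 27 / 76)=5089162985917329 / 9044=562711519893.56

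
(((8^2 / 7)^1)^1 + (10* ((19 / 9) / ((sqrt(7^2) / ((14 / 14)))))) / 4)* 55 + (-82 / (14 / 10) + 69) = 69899 / 126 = 554.75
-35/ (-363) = 35/ 363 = 0.10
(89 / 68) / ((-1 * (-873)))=89 / 59364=0.00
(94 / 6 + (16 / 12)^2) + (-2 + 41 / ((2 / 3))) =1385 / 18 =76.94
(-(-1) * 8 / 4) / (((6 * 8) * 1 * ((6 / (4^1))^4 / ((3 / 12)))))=1 / 486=0.00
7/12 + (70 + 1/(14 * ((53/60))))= 70.66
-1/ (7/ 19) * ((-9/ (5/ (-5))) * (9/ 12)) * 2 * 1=-513/ 14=-36.64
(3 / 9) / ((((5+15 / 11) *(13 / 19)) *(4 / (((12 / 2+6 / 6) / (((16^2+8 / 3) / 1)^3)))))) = 1881 / 242990059520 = 0.00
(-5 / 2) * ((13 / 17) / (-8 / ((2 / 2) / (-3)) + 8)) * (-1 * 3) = 195 / 1088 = 0.18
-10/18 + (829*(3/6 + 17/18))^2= 116143684/81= 1433872.64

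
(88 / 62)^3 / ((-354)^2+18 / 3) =42592 / 1866733851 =0.00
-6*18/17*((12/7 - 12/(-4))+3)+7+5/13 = -64392/1547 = -41.62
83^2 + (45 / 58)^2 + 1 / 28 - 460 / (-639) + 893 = 29279379952 / 3761793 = 7783.36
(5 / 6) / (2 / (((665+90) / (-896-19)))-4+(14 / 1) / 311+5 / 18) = -704415 / 5157203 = -0.14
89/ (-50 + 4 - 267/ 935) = -83215/ 43277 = -1.92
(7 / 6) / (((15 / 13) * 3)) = 91 / 270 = 0.34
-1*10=-10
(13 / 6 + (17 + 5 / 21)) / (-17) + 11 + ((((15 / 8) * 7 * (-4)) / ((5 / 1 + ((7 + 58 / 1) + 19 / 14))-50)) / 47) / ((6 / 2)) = 98744137 / 10033842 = 9.84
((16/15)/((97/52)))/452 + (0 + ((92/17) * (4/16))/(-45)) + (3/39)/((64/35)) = 18511387/1395291456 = 0.01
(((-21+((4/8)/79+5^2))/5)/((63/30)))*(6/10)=633/2765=0.23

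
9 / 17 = 0.53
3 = 3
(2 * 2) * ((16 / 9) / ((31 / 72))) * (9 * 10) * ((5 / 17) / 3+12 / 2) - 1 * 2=4775906 / 527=9062.44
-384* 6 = -2304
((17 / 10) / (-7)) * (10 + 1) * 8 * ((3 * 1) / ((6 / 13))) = -4862 / 35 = -138.91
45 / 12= 15 / 4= 3.75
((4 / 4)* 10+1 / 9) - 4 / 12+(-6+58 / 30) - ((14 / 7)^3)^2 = -58.29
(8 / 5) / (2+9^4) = 0.00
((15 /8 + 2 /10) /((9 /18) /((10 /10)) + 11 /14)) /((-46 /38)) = -11039 /8280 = -1.33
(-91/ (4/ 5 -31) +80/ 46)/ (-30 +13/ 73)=-1204865/ 7560721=-0.16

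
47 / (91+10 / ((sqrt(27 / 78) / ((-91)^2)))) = -423 / 1959283781+1410 * sqrt(26) / 21530591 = 0.00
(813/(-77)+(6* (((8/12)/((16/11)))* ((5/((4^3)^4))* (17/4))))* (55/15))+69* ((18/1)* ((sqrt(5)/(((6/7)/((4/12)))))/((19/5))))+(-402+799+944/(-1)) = -34573412199031/62008590336+2415* sqrt(5)/19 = -273.34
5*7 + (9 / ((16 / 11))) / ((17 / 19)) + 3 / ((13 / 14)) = 159637 / 3536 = 45.15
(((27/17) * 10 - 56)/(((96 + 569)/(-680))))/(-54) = -2728/3591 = -0.76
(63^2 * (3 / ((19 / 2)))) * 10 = 238140 / 19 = 12533.68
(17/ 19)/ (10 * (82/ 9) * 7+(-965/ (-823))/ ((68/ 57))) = 8562492/ 6112839695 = 0.00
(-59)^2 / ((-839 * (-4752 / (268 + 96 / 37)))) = 8712943 / 36879084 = 0.24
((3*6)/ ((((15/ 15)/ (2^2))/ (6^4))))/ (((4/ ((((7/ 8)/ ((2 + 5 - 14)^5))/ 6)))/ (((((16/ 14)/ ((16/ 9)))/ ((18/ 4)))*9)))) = -4374/ 16807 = -0.26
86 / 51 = 1.69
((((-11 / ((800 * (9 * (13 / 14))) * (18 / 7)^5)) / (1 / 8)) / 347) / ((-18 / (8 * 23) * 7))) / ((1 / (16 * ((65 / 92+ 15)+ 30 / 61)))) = 3361248737 / 26322687253980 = 0.00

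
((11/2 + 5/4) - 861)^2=11675889/16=729743.06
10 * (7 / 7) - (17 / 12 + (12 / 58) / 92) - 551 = -4341521 / 8004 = -542.42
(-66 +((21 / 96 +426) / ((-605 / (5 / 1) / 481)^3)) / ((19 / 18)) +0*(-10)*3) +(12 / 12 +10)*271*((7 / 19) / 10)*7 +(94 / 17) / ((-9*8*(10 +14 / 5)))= -162569434799393069 / 6591907618560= -24661.97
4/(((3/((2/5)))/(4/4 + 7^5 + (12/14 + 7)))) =313896/35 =8968.46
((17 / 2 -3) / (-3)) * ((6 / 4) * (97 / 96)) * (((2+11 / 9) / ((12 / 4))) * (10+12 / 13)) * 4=-130.40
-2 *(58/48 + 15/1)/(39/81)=-3501/52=-67.33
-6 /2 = -3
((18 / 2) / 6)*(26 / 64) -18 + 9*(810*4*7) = 13062567 / 64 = 204102.61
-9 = -9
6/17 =0.35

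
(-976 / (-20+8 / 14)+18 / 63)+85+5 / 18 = 290881 / 2142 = 135.80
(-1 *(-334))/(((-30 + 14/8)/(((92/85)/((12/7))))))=-215096/28815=-7.46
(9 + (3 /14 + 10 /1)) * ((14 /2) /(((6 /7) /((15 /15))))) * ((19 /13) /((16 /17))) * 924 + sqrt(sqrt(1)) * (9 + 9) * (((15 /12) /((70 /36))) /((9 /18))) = 327858347 /1456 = 225177.44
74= 74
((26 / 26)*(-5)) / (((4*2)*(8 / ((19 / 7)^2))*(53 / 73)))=-131765 / 166208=-0.79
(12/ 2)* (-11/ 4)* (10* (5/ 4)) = -825/ 4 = -206.25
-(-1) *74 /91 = 74 /91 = 0.81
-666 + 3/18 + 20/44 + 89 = -38041/66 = -576.38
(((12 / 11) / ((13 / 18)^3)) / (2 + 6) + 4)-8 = -87920 / 24167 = -3.64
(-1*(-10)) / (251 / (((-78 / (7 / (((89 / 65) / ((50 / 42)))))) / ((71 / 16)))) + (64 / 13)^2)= -43318080 / 271479953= -0.16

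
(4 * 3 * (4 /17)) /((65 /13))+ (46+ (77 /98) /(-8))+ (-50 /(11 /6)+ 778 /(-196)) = 11160077 /733040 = 15.22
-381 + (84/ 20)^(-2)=-167996/ 441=-380.94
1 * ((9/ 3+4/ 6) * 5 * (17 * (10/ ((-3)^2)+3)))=34595/ 27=1281.30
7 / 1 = 7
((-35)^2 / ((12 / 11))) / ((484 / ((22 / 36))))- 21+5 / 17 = -283303 / 14688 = -19.29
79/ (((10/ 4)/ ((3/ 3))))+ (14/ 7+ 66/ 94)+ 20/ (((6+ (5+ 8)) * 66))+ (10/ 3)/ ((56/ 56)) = 1849249/ 49115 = 37.65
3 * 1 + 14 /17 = 65 /17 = 3.82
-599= -599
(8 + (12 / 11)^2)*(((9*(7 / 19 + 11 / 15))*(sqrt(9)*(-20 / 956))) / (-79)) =3142512 / 43407419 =0.07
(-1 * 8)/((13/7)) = -4.31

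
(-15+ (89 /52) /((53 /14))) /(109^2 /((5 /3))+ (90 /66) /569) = -0.00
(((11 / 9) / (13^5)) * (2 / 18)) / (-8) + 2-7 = -1202989331 / 240597864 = -5.00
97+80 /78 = 3823 /39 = 98.03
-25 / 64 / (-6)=25 / 384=0.07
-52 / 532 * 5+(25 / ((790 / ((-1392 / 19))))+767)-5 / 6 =48123709 / 63042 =763.36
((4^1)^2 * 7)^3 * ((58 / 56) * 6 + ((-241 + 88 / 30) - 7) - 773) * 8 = -11372637934.93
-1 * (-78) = 78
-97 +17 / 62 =-96.73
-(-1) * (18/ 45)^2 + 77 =1929/ 25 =77.16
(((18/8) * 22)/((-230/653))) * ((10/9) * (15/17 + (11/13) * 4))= -294503/442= -666.30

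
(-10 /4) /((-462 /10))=25 /462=0.05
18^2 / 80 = 81 / 20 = 4.05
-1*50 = -50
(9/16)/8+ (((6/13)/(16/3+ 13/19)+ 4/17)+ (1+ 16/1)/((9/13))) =2177700107/87325056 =24.94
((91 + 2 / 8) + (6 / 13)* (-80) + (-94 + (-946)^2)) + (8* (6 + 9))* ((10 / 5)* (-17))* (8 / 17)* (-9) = 47432129 / 52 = 912156.33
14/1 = 14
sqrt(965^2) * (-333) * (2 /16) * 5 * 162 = -130144725 /4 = -32536181.25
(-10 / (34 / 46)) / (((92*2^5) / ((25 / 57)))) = -125 / 62016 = -0.00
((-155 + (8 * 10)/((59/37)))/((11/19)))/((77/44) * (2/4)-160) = 49480/43483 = 1.14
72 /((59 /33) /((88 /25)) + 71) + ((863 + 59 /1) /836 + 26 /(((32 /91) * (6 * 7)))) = 16124943523 /4166470176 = 3.87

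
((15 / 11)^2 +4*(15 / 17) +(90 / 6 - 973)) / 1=-1959521 / 2057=-952.61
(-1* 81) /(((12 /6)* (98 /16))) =-324 /49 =-6.61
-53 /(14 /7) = -53 /2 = -26.50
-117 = -117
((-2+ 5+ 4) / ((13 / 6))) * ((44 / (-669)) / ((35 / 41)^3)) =-6065048 / 17756375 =-0.34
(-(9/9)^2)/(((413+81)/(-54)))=27/247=0.11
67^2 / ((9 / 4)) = 17956 / 9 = 1995.11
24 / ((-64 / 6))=-9 / 4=-2.25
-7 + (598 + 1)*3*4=7181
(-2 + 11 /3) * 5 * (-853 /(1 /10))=-213250 /3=-71083.33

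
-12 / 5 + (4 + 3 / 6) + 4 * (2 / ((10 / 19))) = 173 / 10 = 17.30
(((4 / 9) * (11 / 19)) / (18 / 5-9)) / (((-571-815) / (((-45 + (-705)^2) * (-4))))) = -2208800 / 32319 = -68.34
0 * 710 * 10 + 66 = 66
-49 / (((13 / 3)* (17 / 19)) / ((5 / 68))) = -13965 / 15028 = -0.93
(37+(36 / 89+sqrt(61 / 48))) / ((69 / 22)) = 12.29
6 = 6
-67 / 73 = -0.92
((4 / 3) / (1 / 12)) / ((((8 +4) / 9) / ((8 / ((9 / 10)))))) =320 / 3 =106.67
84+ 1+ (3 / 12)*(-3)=84.25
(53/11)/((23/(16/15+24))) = 5.25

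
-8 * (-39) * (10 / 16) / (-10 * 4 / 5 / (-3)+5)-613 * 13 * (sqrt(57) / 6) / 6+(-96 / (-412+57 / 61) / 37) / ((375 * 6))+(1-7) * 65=-7969 * sqrt(57) / 36-2917272493177 / 8002059375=-2035.80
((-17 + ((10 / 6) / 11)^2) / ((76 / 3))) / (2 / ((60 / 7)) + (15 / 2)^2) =-92440 / 7791311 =-0.01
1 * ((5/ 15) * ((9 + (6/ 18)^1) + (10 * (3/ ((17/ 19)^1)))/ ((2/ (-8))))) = -6364/ 153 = -41.59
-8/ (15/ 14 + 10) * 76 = -8512/ 155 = -54.92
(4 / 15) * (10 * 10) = 80 / 3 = 26.67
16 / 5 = 3.20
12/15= 0.80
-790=-790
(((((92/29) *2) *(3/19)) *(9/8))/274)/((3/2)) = 0.00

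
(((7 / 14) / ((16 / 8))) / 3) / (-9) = -1 / 108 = -0.01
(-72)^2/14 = 2592/7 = 370.29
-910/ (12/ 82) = -18655/ 3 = -6218.33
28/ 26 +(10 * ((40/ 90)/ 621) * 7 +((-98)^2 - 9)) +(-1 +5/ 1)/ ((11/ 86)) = 9627.40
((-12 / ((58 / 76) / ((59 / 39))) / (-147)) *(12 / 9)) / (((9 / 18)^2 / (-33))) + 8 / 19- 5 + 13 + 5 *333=1732058113 / 1052961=1644.94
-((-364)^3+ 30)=48228514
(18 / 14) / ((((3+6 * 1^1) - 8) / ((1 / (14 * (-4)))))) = -9 / 392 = -0.02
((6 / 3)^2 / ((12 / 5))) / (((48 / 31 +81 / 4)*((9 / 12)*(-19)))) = -2480 / 462213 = -0.01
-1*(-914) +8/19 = 17374/19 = 914.42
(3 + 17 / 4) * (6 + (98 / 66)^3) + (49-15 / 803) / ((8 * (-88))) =67.17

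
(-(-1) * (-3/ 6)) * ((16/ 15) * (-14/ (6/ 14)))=17.42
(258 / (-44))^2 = 16641 / 484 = 34.38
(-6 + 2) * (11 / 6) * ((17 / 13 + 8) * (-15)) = 13310 / 13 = 1023.85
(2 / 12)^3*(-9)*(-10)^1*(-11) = -55 / 12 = -4.58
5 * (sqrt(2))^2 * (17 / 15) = 34 / 3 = 11.33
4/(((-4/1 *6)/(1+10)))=-11/6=-1.83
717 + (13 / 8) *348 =2565 / 2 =1282.50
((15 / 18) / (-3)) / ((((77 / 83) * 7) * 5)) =-83 / 9702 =-0.01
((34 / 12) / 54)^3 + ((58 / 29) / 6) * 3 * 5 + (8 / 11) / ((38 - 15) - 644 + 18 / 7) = 899607748987 / 179958677184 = 5.00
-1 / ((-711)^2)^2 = -1 / 255551481441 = -0.00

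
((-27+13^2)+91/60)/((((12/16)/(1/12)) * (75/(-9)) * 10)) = -8611/45000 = -0.19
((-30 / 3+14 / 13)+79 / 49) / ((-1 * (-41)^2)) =4657 / 1070797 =0.00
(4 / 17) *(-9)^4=26244 / 17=1543.76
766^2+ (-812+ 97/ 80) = 46875617/ 80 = 585945.21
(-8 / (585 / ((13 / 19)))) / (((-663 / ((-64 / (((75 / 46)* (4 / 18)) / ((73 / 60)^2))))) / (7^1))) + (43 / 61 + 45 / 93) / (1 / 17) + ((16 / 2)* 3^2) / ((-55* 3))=436587260268592 / 22108797871875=19.75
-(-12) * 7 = 84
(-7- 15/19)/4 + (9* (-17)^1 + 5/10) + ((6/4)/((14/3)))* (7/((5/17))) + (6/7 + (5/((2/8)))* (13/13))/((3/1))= -139.84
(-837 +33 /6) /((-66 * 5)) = 1663 /660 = 2.52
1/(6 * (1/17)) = 17/6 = 2.83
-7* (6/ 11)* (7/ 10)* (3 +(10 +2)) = -441/ 11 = -40.09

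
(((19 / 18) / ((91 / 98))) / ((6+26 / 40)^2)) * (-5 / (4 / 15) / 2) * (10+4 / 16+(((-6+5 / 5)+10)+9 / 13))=-518125 / 134862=-3.84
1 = 1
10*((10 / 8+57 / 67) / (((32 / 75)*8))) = 211125 / 34304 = 6.15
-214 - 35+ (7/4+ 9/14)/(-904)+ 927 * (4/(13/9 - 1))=204875261/25312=8094.00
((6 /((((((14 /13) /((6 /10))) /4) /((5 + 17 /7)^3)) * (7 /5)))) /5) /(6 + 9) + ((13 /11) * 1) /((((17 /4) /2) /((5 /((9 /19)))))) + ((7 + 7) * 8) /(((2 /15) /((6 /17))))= 250718196184 /707154525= 354.55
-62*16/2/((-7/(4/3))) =1984/21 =94.48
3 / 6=1 / 2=0.50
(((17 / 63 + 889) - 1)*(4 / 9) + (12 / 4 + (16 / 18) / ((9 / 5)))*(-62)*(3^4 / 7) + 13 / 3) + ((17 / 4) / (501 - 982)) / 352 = -809260576039 / 383999616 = -2107.45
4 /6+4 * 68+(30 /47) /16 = 307613 /1128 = 272.71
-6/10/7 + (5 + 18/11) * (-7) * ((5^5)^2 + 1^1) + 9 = -174658217578/385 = -453657707.99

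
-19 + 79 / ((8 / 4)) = 41 / 2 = 20.50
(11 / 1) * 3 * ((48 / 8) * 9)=1782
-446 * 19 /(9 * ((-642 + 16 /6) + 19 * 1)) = 8474 /5583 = 1.52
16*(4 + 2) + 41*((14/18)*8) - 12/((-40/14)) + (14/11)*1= 176509/495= 356.58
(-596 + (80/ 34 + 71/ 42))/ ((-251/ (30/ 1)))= 2113285/ 29869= 70.75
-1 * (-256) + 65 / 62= 15937 / 62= 257.05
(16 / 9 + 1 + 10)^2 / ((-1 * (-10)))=2645 / 162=16.33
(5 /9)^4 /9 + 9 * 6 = 3189271 /59049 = 54.01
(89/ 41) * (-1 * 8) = -712/ 41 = -17.37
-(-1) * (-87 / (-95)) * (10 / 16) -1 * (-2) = 391 / 152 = 2.57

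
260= 260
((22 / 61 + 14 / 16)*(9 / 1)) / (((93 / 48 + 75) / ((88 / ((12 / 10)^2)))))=663300 / 75091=8.83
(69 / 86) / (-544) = -69 / 46784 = -0.00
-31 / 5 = -6.20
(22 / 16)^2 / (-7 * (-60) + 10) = 121 / 27520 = 0.00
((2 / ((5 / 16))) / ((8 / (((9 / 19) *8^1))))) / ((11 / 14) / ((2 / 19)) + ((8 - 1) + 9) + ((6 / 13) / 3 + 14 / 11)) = 384384 / 3155995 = 0.12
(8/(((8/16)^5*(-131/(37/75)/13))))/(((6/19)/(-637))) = 745157504/29475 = 25281.00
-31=-31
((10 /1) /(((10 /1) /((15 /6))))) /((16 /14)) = 35 /16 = 2.19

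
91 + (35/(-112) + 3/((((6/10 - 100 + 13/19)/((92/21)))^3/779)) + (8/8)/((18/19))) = 466125065109215837/5092104531710448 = 91.54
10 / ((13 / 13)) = 10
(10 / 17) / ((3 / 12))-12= -164 / 17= -9.65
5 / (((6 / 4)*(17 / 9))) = 30 / 17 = 1.76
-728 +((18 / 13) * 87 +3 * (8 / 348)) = -229016 / 377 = -607.47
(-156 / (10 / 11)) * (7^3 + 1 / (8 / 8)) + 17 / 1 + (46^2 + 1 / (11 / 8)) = -3129317 / 55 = -56896.67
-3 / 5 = -0.60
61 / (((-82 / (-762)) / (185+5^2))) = 119039.27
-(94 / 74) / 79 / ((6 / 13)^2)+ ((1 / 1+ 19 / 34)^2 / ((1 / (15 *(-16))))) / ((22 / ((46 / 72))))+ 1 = -5356118815 / 334519812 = -16.01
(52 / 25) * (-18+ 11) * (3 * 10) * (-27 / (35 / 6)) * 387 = 19560528 / 25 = 782421.12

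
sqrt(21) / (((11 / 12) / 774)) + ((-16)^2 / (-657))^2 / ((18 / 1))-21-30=-198094123 / 3884841 + 9288 * sqrt(21) / 11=3818.37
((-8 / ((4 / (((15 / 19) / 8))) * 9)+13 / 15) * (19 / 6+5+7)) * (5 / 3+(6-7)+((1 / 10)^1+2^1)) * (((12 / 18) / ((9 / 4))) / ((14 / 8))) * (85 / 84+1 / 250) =1231537151 / 201993750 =6.10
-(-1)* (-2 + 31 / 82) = -1.62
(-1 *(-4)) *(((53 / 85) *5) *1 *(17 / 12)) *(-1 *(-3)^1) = 53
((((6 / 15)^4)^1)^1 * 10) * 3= 96 / 125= 0.77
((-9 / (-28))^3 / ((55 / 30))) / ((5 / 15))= 6561 / 120736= 0.05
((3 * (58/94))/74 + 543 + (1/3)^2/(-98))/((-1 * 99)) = -416444471/75923001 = -5.49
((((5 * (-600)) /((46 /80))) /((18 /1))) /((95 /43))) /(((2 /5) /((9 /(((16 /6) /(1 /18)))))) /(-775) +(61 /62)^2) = -82646000000 /608044859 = -135.92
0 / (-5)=0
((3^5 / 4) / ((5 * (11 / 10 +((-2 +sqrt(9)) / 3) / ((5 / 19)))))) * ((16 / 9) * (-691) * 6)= -2686608 / 71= -37839.55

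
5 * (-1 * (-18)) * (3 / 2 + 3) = 405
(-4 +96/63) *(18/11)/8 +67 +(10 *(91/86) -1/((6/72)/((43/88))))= 471561/6622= 71.21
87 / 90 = 29 / 30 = 0.97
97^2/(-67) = -9409/67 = -140.43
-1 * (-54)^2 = -2916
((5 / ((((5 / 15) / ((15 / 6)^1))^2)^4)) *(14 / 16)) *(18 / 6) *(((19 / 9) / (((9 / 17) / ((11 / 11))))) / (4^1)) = 130992650.99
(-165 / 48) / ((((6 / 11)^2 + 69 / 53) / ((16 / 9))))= -352715 / 92313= -3.82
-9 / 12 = -3 / 4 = -0.75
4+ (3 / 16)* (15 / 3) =79 / 16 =4.94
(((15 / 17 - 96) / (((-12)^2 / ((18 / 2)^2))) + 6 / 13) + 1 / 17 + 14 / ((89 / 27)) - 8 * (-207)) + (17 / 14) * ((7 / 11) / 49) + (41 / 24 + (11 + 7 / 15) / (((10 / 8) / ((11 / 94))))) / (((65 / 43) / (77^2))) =12475066594369317 / 996549554000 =12518.26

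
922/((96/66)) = 5071/8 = 633.88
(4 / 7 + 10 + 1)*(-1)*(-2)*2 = 324 / 7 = 46.29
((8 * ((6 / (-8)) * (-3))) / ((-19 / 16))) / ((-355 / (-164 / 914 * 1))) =-23616 / 3082465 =-0.01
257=257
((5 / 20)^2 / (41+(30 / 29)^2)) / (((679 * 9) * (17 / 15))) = 4205 / 19603338384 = 0.00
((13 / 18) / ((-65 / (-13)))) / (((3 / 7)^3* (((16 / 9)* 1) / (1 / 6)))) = 0.17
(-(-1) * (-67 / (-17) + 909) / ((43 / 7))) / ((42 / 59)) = 457840 / 2193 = 208.77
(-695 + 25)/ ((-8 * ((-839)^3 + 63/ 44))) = -0.00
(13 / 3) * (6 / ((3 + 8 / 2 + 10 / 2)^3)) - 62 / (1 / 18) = -964211 / 864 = -1115.98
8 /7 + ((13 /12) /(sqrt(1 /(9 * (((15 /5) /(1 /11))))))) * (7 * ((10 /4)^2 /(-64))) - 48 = -328 /7 - 2275 * sqrt(33) /1024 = -59.62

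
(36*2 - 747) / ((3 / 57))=-12825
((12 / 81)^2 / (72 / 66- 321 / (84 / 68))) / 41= -1232 / 595538325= -0.00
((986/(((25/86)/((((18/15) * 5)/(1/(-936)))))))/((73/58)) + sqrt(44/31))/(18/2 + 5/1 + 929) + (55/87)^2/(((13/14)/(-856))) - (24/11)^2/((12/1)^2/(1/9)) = -112132971429427252/6829997342025 + 2 * sqrt(341)/29233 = -16417.72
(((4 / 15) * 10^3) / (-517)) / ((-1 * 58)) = 0.01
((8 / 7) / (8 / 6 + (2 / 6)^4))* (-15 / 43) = -9720 / 32809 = -0.30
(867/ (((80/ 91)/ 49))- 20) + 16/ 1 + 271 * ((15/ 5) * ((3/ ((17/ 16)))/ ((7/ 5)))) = 475619927/ 9520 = 49960.08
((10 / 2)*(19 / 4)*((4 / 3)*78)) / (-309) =-2470 / 309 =-7.99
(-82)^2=6724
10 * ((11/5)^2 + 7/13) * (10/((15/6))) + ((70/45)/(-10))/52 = 503417/2340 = 215.14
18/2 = 9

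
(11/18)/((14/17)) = 187/252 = 0.74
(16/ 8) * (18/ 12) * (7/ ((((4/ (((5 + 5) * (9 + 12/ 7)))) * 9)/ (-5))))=-625/ 2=-312.50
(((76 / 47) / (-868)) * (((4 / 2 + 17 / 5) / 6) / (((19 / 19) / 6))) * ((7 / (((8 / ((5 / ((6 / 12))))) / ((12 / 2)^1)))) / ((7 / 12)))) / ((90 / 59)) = -30267 / 50995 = -0.59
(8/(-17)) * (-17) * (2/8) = 2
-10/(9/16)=-160/9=-17.78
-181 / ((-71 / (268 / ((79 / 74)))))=639.97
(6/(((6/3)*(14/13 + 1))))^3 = 2197/729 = 3.01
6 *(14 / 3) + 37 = 65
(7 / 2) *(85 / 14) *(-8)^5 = -696320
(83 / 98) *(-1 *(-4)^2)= -664 / 49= -13.55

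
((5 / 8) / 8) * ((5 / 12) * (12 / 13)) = 25 / 832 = 0.03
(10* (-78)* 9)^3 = -345948408000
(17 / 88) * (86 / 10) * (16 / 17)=86 / 55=1.56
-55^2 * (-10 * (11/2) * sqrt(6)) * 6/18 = 166375 * sqrt(6)/3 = 135844.62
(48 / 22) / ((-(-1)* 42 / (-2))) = -8 / 77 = -0.10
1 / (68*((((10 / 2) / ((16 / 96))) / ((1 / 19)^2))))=1 / 736440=0.00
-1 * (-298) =298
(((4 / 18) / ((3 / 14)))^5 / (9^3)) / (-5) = -17210368 / 52301766015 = -0.00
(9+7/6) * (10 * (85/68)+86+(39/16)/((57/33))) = 1852753/1824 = 1015.76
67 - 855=-788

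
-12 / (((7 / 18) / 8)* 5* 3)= -576 / 35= -16.46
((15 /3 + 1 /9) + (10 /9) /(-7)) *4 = 416 /21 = 19.81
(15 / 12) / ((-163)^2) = 5 / 106276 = 0.00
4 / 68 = 1 / 17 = 0.06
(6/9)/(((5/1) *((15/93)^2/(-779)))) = -1497238/375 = -3992.63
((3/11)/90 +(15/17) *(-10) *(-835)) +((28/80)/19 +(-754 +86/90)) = 6614.62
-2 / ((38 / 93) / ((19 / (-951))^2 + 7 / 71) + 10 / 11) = -197049578 / 496246973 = -0.40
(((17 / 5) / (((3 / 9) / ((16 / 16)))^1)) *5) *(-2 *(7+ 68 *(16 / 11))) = -10802.73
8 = 8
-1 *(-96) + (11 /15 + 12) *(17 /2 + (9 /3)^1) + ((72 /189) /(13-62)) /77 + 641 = 233323551 /264110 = 883.43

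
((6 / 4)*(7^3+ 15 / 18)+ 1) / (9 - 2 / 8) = 2067 / 35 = 59.06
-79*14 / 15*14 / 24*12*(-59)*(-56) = -25579568 / 15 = -1705304.53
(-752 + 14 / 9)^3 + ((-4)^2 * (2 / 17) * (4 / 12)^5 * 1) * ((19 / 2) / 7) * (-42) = -5237597139560 / 12393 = -422625444.97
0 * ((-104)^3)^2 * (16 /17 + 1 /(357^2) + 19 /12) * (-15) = 0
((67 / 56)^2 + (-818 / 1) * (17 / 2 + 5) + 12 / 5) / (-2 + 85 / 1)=-173094163 / 1301440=-133.00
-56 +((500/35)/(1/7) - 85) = -41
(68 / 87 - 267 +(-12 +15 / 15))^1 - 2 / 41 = -989012 / 3567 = -277.27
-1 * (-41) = 41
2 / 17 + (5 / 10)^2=25 / 68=0.37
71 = 71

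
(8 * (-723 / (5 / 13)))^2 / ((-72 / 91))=-7145821592 / 25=-285832863.68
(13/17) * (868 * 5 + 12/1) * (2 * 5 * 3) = 99840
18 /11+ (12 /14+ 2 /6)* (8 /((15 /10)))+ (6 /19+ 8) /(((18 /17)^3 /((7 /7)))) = 63953083 /4266108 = 14.99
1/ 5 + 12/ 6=11/ 5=2.20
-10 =-10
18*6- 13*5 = 43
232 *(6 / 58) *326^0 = 24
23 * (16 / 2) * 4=736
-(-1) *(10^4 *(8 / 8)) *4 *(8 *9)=2880000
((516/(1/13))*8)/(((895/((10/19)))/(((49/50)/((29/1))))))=2629536/2465725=1.07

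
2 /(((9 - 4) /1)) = 2 /5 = 0.40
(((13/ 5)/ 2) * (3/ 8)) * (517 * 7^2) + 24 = 989907/ 80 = 12373.84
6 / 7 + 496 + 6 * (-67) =664 / 7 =94.86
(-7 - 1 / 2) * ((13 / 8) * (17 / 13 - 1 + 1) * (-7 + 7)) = 0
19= 19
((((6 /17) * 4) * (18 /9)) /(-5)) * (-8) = 384 /85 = 4.52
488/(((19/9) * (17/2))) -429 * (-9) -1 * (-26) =1264285/323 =3914.20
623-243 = 380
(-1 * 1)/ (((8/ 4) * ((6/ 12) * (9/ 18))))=-2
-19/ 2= -9.50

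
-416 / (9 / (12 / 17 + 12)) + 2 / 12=-59887 / 102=-587.13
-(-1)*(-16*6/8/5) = -2.40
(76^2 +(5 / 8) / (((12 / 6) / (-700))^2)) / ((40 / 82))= 168793.92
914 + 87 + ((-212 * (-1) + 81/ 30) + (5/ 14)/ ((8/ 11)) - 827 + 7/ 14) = 218227/ 560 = 389.69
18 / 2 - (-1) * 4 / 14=65 / 7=9.29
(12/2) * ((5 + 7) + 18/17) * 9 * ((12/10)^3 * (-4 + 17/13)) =-18125856/5525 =-3280.70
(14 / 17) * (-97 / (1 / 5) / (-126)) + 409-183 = 35063 / 153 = 229.17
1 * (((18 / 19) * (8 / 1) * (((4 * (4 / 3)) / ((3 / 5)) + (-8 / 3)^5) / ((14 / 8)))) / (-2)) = 979456 / 3591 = 272.75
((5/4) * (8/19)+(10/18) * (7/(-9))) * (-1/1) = -145/1539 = -0.09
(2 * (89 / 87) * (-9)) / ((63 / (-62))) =18.12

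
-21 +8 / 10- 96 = -581 / 5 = -116.20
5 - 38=-33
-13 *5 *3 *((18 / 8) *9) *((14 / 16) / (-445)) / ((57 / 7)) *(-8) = -51597 / 6764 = -7.63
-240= -240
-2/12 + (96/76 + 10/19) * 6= 1205/114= 10.57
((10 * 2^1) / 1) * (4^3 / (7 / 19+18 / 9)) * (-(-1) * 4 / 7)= 19456 / 63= 308.83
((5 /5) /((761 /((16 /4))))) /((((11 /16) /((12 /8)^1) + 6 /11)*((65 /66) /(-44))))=-3066624 /13108225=-0.23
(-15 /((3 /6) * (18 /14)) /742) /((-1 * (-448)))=-5 /71232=-0.00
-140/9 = -15.56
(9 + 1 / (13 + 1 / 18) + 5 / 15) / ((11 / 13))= 86242 / 7755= 11.12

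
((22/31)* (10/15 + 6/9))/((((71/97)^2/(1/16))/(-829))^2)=669250467640931/75625162656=8849.57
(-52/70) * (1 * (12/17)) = -0.52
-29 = -29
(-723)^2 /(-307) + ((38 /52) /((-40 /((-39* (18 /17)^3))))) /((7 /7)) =-25668918999 /15082910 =-1701.85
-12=-12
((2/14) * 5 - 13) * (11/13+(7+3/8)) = -36765/364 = -101.00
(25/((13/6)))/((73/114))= 18.02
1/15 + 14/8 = 109/60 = 1.82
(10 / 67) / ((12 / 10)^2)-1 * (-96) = 115901 / 1206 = 96.10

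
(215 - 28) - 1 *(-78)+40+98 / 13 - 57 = 255.54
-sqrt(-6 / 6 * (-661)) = -sqrt(661) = -25.71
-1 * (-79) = 79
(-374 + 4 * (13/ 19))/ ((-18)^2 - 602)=3527/ 2641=1.34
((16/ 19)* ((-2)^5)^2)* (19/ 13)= 1260.31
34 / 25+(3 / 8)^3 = 18083 / 12800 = 1.41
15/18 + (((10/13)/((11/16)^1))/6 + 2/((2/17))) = 15461/858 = 18.02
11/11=1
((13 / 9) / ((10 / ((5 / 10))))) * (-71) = -923 / 180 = -5.13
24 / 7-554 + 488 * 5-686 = 8424 / 7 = 1203.43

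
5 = 5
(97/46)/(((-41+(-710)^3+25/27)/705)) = -1846395/444525511772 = -0.00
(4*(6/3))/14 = 4/7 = 0.57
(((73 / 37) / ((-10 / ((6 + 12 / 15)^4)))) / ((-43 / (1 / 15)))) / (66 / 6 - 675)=-6097033 / 6189984375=-0.00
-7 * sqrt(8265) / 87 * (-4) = 28 * sqrt(8265) / 87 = 29.26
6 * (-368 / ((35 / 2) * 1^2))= -126.17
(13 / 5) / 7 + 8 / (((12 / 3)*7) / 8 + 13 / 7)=979 / 525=1.86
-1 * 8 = -8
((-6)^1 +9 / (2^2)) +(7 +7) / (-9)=-191 / 36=-5.31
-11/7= -1.57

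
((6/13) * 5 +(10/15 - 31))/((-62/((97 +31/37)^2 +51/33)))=157579638589/36412662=4327.61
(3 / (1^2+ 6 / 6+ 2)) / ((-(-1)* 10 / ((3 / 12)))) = 3 / 160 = 0.02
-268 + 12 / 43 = -11512 / 43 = -267.72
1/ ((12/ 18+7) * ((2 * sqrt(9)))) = 1/ 46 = 0.02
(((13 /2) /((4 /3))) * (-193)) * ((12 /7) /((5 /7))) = -22581 /10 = -2258.10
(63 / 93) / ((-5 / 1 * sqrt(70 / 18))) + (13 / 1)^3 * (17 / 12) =37349 / 12 - 9 * sqrt(35) / 775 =3112.35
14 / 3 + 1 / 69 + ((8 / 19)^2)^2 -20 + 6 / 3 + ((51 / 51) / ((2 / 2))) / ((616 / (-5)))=-73646103745 / 5539163784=-13.30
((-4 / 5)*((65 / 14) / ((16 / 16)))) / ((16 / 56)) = -13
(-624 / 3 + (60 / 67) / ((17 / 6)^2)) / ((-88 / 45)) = 22642560 / 212993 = 106.31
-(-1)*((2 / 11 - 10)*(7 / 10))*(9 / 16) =-1701 / 440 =-3.87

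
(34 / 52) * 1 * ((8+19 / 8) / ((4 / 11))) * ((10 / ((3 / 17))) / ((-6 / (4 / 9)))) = -1319285 / 16848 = -78.31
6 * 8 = 48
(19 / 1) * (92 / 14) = 874 / 7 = 124.86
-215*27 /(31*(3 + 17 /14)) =-81270 /1829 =-44.43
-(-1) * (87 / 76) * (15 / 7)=2.45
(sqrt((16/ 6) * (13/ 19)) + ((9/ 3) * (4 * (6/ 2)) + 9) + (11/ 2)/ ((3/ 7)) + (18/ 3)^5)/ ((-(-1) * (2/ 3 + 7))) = 2 * sqrt(1482)/ 437 + 47003/ 46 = 1021.98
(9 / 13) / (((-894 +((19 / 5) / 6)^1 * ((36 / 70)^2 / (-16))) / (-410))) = 60270000 / 189828223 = 0.32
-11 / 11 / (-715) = 1 / 715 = 0.00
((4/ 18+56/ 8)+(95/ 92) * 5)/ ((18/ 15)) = 51275/ 4968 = 10.32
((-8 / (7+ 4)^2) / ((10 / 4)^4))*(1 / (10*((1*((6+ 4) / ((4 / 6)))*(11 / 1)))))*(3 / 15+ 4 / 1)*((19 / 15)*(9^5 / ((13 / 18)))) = -3015750528 / 6758984375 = -0.45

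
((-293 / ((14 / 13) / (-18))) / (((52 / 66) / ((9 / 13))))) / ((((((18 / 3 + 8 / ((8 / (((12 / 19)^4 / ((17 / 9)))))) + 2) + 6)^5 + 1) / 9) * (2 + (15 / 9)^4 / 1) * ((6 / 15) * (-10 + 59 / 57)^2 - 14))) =15000872133739811517593327601258938146619505 / 37849609888207847487394981199164048259467447864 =0.00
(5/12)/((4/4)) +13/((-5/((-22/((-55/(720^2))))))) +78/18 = -2156525/4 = -539131.25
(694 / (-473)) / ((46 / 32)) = -11104 / 10879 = -1.02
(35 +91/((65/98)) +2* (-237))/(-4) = 75.45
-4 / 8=-1 / 2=-0.50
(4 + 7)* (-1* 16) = -176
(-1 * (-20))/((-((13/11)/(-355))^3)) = 1190948852500/2197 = 542079586.94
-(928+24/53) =-49208/53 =-928.45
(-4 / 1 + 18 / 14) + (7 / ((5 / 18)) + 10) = 1137 / 35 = 32.49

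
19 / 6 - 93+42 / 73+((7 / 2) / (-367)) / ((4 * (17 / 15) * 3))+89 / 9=-2602709191 / 32792184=-79.37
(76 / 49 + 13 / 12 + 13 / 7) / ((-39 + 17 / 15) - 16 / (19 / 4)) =-250895 / 2303392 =-0.11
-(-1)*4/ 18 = 2/ 9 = 0.22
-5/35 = -1/7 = -0.14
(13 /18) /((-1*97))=-13 /1746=-0.01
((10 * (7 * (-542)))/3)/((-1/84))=1062320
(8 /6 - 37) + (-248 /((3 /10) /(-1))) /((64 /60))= 2218 /3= 739.33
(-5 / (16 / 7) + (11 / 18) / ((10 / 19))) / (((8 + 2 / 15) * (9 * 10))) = -739 / 527040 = -0.00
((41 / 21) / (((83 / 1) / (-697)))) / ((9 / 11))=-314347 / 15687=-20.04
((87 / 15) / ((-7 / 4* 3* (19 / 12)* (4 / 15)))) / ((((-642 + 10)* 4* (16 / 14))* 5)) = 87 / 480320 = 0.00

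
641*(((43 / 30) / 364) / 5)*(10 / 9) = 27563 / 49140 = 0.56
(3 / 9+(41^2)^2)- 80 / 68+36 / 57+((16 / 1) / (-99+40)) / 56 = 1130860988314 / 400197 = 2825760.78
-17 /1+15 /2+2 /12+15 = 17 /3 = 5.67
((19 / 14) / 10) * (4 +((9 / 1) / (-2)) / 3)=19 / 56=0.34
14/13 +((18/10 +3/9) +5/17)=11617/3315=3.50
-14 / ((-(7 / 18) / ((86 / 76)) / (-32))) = -24768 / 19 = -1303.58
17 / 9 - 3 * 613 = -16534 / 9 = -1837.11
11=11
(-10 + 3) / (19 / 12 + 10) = -84 / 139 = -0.60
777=777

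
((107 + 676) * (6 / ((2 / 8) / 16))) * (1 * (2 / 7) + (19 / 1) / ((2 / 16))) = 320516352 / 7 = 45788050.29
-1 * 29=-29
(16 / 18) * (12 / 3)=32 / 9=3.56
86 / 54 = 43 / 27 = 1.59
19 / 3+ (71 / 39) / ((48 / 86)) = 8981 / 936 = 9.60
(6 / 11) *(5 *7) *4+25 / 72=60755 / 792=76.71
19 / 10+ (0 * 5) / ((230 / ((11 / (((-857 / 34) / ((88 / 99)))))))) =19 / 10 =1.90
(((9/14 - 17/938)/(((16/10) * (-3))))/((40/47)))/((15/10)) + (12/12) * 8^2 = 8630837/135072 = 63.90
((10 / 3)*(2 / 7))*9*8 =480 / 7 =68.57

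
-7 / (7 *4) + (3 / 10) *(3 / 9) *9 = 13 / 20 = 0.65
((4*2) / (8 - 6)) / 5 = 4 / 5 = 0.80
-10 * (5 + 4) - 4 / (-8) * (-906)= -543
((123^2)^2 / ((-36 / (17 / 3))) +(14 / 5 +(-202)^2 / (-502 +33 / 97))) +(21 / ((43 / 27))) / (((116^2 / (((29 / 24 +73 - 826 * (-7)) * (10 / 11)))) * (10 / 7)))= -446338813329363837489 / 12388483310720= -36028527.64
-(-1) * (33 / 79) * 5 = 165 / 79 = 2.09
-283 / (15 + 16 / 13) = -3679 / 211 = -17.44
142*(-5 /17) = -710 /17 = -41.76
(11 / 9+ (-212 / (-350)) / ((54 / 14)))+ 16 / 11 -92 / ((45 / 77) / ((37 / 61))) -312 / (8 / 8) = -183276919 / 452925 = -404.65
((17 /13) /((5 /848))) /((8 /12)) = 21624 /65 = 332.68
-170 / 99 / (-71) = 0.02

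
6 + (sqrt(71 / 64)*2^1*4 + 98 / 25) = sqrt(71) + 248 / 25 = 18.35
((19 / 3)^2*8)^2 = 8340544 / 81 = 102969.68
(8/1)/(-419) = -8/419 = -0.02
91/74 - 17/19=471/1406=0.33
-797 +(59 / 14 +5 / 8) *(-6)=-23129 / 28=-826.04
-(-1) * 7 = 7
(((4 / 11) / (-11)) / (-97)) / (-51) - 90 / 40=-5387299 / 2394348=-2.25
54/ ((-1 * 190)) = -27/ 95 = -0.28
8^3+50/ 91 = 46642/ 91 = 512.55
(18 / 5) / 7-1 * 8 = -262 / 35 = -7.49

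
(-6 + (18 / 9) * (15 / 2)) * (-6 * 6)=-324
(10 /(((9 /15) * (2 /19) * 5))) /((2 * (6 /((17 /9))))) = 1615 /324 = 4.98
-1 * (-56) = 56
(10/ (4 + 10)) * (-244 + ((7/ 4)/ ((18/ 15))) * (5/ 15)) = -173.94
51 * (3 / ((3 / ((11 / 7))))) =561 / 7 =80.14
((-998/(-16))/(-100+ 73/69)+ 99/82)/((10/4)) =1291821/5598140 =0.23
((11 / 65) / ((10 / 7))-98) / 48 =-2.04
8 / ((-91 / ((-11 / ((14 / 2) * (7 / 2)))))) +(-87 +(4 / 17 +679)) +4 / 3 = 134991824 / 227409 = 593.61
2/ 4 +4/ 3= 11/ 6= 1.83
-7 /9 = -0.78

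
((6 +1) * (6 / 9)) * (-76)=-1064 / 3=-354.67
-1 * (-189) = 189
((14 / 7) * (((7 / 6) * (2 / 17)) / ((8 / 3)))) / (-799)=-7 / 54332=-0.00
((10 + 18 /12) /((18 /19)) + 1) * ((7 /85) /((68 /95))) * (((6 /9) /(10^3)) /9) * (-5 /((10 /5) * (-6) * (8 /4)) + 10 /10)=1824361 /13483584000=0.00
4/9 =0.44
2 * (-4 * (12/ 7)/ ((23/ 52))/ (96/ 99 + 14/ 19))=-1564992/ 86135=-18.17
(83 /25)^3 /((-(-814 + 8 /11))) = 6289657 /139781250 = 0.04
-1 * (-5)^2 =-25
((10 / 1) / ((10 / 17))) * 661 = 11237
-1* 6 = -6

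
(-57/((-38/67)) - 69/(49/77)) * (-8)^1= 444/7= 63.43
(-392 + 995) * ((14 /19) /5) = 8442 /95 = 88.86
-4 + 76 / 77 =-232 / 77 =-3.01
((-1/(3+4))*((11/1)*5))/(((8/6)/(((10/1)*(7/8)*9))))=-7425/16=-464.06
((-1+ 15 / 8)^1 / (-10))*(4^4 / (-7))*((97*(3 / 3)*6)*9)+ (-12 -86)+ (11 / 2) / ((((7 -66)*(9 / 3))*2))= 58989089 / 3540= 16663.58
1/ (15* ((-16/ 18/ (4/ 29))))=-3/ 290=-0.01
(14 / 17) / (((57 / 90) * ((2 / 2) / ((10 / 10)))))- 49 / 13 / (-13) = 86807 / 54587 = 1.59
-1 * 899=-899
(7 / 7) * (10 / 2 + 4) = 9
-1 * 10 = -10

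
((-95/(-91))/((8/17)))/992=1615/722176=0.00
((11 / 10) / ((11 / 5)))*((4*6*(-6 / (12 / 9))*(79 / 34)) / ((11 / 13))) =-27729 / 187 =-148.28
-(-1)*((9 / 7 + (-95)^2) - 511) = 59607 / 7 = 8515.29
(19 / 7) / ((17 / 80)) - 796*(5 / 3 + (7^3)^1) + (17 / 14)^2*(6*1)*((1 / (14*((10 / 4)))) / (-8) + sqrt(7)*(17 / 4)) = -383925063737 / 1399440 + 14739*sqrt(7) / 392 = -274242.45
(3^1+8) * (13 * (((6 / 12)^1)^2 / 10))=143 / 40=3.58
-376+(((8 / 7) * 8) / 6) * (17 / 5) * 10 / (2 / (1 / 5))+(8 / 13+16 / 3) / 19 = -3203024 / 8645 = -370.51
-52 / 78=-2 / 3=-0.67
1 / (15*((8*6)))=1 / 720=0.00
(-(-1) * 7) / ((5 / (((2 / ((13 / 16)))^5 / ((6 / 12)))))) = 469762048 / 1856465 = 253.04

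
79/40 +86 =87.98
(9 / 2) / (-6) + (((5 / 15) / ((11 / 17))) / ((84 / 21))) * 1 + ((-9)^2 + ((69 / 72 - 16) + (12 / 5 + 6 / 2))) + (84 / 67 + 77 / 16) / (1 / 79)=97278587 / 176880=549.97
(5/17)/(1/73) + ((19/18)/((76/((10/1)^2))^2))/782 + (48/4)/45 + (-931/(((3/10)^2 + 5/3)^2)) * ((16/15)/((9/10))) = -7336535730071/21846163140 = -335.83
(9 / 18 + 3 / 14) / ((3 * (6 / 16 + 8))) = 40 / 1407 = 0.03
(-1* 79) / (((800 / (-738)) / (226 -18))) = 378963 / 25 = 15158.52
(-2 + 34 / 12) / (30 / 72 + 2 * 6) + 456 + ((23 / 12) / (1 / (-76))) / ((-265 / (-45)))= 3406223 / 7897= 431.33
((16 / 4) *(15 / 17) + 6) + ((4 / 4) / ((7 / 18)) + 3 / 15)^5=154493328119 / 892871875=173.03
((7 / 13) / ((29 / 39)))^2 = 441 / 841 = 0.52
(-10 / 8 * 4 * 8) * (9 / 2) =-180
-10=-10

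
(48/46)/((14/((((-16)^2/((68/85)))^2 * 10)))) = 12288000/161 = 76322.98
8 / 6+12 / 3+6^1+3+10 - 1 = 70 / 3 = 23.33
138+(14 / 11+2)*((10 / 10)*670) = 25638 / 11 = 2330.73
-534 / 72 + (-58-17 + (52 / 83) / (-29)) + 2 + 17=-63.44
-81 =-81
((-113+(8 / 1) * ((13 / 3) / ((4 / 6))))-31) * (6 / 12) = -46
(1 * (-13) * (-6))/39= 2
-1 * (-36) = 36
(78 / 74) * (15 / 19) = 585 / 703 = 0.83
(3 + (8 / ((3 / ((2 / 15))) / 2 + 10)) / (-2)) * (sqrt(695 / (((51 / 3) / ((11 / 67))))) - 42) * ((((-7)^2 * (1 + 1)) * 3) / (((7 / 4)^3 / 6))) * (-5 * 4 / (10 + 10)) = 3303936 / 85 - 550656 * sqrt(8707655) / 677705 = 36472.16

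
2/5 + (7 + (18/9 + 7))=82/5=16.40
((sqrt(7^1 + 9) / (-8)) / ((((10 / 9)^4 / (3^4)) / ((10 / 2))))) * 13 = -6908733 / 4000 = -1727.18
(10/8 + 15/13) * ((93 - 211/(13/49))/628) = -570625/212264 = -2.69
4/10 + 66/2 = 167/5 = 33.40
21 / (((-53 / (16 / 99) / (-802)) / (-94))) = -8443456 / 1749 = -4827.59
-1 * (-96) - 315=-219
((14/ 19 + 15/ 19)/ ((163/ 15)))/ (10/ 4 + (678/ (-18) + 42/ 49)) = -18270/ 4462777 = -0.00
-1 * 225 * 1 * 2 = -450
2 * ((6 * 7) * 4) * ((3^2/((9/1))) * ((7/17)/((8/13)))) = 3822/17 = 224.82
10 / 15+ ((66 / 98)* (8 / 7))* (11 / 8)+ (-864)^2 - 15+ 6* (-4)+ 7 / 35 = 3840531169 / 5145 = 746458.92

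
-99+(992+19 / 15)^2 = 986479.67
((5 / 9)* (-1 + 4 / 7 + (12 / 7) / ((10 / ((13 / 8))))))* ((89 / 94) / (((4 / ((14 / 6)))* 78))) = -623 / 1055808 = -0.00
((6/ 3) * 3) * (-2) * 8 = -96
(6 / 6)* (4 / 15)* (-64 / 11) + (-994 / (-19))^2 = 162933524 / 59565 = 2735.39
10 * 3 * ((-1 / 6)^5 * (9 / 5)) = -1 / 144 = -0.01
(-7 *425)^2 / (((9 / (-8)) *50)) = -1416100 / 9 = -157344.44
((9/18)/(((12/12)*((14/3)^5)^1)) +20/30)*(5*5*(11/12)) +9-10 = 553083547/38723328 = 14.28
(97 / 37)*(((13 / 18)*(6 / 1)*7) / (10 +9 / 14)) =123578 / 16539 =7.47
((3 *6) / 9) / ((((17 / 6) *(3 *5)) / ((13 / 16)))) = 13 / 340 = 0.04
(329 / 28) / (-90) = -47 / 360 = -0.13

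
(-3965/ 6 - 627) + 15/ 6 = -3856/ 3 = -1285.33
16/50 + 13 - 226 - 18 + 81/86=-493937/2150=-229.74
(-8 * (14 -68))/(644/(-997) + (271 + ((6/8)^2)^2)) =110260224/69083765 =1.60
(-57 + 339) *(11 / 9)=1034 / 3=344.67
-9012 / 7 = -1287.43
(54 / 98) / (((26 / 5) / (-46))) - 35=-25400 / 637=-39.87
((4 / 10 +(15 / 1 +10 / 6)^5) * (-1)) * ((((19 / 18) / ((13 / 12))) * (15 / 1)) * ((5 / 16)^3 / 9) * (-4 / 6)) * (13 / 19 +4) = 8691408953375 / 43670016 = 199024.63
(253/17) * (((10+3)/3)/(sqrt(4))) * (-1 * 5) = -161.23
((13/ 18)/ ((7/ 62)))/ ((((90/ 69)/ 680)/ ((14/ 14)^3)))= 630292/ 189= 3334.88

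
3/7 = 0.43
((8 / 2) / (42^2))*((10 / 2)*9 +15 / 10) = 31 / 294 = 0.11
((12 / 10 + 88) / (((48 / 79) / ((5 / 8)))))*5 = 88085 / 192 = 458.78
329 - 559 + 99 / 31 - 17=-7558 / 31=-243.81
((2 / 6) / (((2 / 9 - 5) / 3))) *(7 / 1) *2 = -2.93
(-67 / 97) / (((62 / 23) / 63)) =-97083 / 6014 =-16.14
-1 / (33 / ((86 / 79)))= -86 / 2607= -0.03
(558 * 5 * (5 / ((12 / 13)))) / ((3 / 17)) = 171275 / 2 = 85637.50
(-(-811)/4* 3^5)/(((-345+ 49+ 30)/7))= -1296.53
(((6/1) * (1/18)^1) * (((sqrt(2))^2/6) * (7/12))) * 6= 0.39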